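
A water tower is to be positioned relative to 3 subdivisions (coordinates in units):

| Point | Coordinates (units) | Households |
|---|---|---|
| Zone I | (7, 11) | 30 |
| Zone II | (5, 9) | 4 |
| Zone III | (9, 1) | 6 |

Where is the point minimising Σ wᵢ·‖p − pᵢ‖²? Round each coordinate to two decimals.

The minimiser of Σwᵢ‖p−pᵢ‖² is the weighted centroid p* = (Σwᵢpᵢ)/(Σwᵢ).
Σwᵢ = 40.
Σwᵢxᵢ = 30·7 + 4·5 + 6·9 = 284.
Σwᵢyᵢ = 30·11 + 4·9 + 6·1 = 372.
x* = 284/40 = 7.10, y* = 372/40 = 9.30.

(7.10, 9.30)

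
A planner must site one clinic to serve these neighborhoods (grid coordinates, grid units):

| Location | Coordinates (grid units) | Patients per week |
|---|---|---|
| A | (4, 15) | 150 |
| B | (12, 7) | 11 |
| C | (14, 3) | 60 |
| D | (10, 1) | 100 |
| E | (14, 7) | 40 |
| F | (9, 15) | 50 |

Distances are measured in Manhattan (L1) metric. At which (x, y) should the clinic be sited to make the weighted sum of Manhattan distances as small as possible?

Manhattan distance separates: Σwᵢ(|x−xᵢ|+|y−yᵢ|) = Σwᵢ|x−xᵢ| + Σwᵢ|y−yᵢ|, so x and y are optimised independently as 1-D weighted medians.
Total weight W = 411; half = 205.5.
x-coordinate, sorted with cumulative weight:
  x=4 (A, w=150) cum 150
  x=9 (F, w=50) cum 200
  x=10 (D, w=100) cum 300  ← median
  x=12 (B, w=11) cum 311
  x=14 (C, w=60) cum 371
  x=14 (E, w=40) cum 411
⇒ x* = 10
y-coordinate, sorted with cumulative weight:
  y=1 (D, w=100) cum 100
  y=3 (C, w=60) cum 160
  y=7 (B, w=11) cum 171
  y=7 (E, w=40) cum 211  ← median
  y=15 (A, w=150) cum 361
  y=15 (F, w=50) cum 411
⇒ y* = 7

(10, 7)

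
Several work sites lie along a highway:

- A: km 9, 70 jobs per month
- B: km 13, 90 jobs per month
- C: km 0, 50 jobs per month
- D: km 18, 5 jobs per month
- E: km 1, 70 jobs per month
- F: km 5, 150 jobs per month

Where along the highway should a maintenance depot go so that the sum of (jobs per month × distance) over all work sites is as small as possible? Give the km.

For a sum of weighted absolute distances on a line, the optimum is the weighted median (not the mean). Total weight W = 435; half-weight = 217.5.
Sort by position and accumulate weight:
  km 0 (C, w=50) → cum 50
  km 1 (E, w=70) → cum 120
  km 5 (F, w=150) → cum 270  ≥ 217.5 → median here
  km 9 (A, w=70) → cum 340
  km 13 (B, w=90) → cum 430
  km 18 (D, w=5) → cum 435
Optimal location: km 5.

x = 5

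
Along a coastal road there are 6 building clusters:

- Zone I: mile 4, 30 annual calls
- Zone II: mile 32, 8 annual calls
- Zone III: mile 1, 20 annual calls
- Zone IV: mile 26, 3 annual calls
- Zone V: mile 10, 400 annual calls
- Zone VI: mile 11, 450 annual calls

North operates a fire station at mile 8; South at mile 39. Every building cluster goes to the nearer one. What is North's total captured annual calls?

900

The indifferent point is the midpoint (8+39)/2 = 23.5; building clusters left of it (closer to North at 8) go to North, those right go to South.
  Zone III at 1 (w=20) → North
  Zone I at 4 (w=30) → North
  Zone V at 10 (w=400) → North
  Zone VI at 11 (w=450) → North
  Zone IV at 26 (w=3) → South
  Zone II at 32 (w=8) → South
North captures 900; South captures 11.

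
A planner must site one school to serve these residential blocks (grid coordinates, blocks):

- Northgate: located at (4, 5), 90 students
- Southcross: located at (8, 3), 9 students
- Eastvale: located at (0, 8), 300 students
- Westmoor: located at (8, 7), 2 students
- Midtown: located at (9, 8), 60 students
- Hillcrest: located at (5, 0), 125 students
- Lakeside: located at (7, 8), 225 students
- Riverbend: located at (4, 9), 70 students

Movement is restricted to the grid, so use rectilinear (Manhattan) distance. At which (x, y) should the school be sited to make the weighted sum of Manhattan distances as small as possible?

Manhattan distance separates: Σwᵢ(|x−xᵢ|+|y−yᵢ|) = Σwᵢ|x−xᵢ| + Σwᵢ|y−yᵢ|, so x and y are optimised independently as 1-D weighted medians.
Total weight W = 881; half = 440.5.
x-coordinate, sorted with cumulative weight:
  x=0 (Eastvale, w=300) cum 300
  x=4 (Northgate, w=90) cum 390
  x=4 (Riverbend, w=70) cum 460  ← median
  x=5 (Hillcrest, w=125) cum 585
  x=7 (Lakeside, w=225) cum 810
  x=8 (Southcross, w=9) cum 819
  x=8 (Westmoor, w=2) cum 821
  x=9 (Midtown, w=60) cum 881
⇒ x* = 4
y-coordinate, sorted with cumulative weight:
  y=0 (Hillcrest, w=125) cum 125
  y=3 (Southcross, w=9) cum 134
  y=5 (Northgate, w=90) cum 224
  y=7 (Westmoor, w=2) cum 226
  y=8 (Eastvale, w=300) cum 526  ← median
  y=8 (Midtown, w=60) cum 586
  y=8 (Lakeside, w=225) cum 811
  y=9 (Riverbend, w=70) cum 881
⇒ y* = 8

(4, 8)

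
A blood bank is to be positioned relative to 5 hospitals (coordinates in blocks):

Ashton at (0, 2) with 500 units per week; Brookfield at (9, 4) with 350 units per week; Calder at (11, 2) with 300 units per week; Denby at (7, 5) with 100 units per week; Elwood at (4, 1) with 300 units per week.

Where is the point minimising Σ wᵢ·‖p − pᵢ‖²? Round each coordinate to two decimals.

The minimiser of Σwᵢ‖p−pᵢ‖² is the weighted centroid p* = (Σwᵢpᵢ)/(Σwᵢ).
Σwᵢ = 1550.
Σwᵢxᵢ = 500·0 + 350·9 + 300·11 + 100·7 + 300·4 = 8350.
Σwᵢyᵢ = 500·2 + 350·4 + 300·2 + 100·5 + 300·1 = 3800.
x* = 8350/1550 = 5.39, y* = 3800/1550 = 2.45.

(5.39, 2.45)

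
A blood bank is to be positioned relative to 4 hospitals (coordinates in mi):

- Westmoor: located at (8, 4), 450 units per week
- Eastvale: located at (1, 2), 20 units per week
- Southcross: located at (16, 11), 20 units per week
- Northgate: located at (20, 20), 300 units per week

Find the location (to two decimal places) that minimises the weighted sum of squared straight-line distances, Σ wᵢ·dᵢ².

The minimiser of Σwᵢ‖p−pᵢ‖² is the weighted centroid p* = (Σwᵢpᵢ)/(Σwᵢ).
Σwᵢ = 790.
Σwᵢxᵢ = 450·8 + 20·1 + 20·16 + 300·20 = 9940.
Σwᵢyᵢ = 450·4 + 20·2 + 20·11 + 300·20 = 8060.
x* = 9940/790 = 12.58, y* = 8060/790 = 10.20.

(12.58, 10.20)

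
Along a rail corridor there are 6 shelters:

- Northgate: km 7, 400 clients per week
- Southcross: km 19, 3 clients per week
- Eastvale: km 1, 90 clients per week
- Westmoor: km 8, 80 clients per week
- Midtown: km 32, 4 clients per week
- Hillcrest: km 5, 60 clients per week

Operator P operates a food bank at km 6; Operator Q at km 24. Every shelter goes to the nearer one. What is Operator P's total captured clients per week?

630

The indifferent point is the midpoint (6+24)/2 = 15; shelters left of it (closer to Operator P at 6) go to Operator P, those right go to Operator Q.
  Eastvale at 1 (w=90) → Operator P
  Hillcrest at 5 (w=60) → Operator P
  Northgate at 7 (w=400) → Operator P
  Westmoor at 8 (w=80) → Operator P
  Southcross at 19 (w=3) → Operator Q
  Midtown at 32 (w=4) → Operator Q
Operator P captures 630; Operator Q captures 7.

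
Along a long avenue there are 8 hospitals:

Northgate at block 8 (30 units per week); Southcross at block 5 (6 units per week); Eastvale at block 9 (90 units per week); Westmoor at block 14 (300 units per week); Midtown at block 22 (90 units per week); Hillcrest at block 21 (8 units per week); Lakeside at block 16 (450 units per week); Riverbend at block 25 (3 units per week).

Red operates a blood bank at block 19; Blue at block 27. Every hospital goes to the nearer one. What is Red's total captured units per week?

The indifferent point is the midpoint (19+27)/2 = 23; hospitals left of it (closer to Red at 19) go to Red, those right go to Blue.
  Southcross at 5 (w=6) → Red
  Northgate at 8 (w=30) → Red
  Eastvale at 9 (w=90) → Red
  Westmoor at 14 (w=300) → Red
  Lakeside at 16 (w=450) → Red
  Hillcrest at 21 (w=8) → Red
  Midtown at 22 (w=90) → Red
  Riverbend at 25 (w=3) → Blue
Red captures 974; Blue captures 3.

974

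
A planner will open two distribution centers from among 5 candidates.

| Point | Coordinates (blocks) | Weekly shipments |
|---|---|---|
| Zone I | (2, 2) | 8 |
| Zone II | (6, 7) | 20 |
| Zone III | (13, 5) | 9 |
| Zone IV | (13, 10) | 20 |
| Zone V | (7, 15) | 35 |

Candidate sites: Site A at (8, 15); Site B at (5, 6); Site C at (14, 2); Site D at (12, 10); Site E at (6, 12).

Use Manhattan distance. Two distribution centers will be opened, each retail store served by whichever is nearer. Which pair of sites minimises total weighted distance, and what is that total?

Evaluate every pair (each demand assigned to the nearer of the two):
  {Site A, Site B}: total = 412
  {Site D, Site E}: total = 426
  {Site A, Site D}: total = 433
  {Site B, Site E}: total = 497
  {Site B, Site D}: total = 520
  {Site A, Site C}: total = 547
  {Site C, Site E}: total = 552
  {Site A, Site E}: total = 553
  {Site C, Site D}: total = 682
  {Site B, Site C}: total = 697
Best pair: {Site A, Site B} with total 412.

{Site A, Site B}, total 412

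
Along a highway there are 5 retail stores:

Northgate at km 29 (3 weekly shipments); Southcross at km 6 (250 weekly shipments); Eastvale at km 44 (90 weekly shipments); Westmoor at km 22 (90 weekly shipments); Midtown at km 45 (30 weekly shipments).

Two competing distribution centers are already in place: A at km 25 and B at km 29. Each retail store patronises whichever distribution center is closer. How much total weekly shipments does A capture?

340

The indifferent point is the midpoint (25+29)/2 = 27; retail stores left of it (closer to A at 25) go to A, those right go to B.
  Southcross at 6 (w=250) → A
  Westmoor at 22 (w=90) → A
  Northgate at 29 (w=3) → B
  Eastvale at 44 (w=90) → B
  Midtown at 45 (w=30) → B
A captures 340; B captures 123.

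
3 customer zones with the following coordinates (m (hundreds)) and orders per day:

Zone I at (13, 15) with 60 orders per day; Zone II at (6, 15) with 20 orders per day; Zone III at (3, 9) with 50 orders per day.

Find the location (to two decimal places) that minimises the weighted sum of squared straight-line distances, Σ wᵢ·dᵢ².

(8.08, 12.69)

The minimiser of Σwᵢ‖p−pᵢ‖² is the weighted centroid p* = (Σwᵢpᵢ)/(Σwᵢ).
Σwᵢ = 130.
Σwᵢxᵢ = 60·13 + 20·6 + 50·3 = 1050.
Σwᵢyᵢ = 60·15 + 20·15 + 50·9 = 1650.
x* = 1050/130 = 8.08, y* = 1650/130 = 12.69.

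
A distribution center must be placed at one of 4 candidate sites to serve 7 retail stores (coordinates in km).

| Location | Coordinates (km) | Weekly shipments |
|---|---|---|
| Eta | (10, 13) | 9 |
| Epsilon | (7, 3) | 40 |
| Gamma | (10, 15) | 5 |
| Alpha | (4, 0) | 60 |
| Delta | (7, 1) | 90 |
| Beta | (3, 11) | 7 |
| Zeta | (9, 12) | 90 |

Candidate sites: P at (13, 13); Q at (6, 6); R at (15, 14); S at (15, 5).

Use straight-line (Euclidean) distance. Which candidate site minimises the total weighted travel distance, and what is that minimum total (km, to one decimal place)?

Q, total 1731.2 km

Total weighted distance at each candidate:
  P (13, 13): total = 3110.1
  Q (6, 6): total = 1731.2
  R (15, 14): total = 3713.3
  S (15, 5): total = 2924.3
Minimum is at Q with total 1731.2 km.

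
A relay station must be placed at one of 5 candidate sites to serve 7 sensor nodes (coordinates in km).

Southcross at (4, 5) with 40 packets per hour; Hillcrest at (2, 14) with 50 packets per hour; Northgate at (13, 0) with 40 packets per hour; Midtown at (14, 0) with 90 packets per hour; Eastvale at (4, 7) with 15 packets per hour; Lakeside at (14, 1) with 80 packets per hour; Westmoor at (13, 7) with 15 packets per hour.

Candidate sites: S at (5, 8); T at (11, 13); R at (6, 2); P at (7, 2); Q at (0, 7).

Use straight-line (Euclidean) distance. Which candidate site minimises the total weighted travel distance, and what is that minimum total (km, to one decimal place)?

Total weighted distance at each candidate:
  S (5, 8): total = 3052.5
  T (11, 13): total = 3827.5
  R (6, 2): total = 2664.8
  P (7, 2): total = 2498.2
  Q (0, 7): total = 4015.7
Minimum is at P with total 2498.2 km.

P, total 2498.2 km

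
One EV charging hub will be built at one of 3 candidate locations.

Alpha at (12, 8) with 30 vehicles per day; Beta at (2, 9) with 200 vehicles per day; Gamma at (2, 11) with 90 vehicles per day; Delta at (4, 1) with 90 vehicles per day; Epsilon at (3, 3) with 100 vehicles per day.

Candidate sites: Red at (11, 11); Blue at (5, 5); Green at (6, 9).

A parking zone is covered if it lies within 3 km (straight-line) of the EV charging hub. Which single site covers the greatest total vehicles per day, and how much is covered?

Blue, covering 100

Coverage radius r = 3 km; a point is covered iff (Δx)²+(Δy)² ≤ 3² = 9.
  Red (11, 11): covers {none} → 0
  Blue (5, 5): covers {Epsilon} → 100
  Green (6, 9): covers {none} → 0
Maximum coverage at Blue: 100 vehicles per day.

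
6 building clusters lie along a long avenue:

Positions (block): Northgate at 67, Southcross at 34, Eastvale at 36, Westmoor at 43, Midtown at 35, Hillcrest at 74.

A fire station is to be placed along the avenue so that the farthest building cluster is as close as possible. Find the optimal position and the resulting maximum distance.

location 54, max distance 20

The 1-center on a line is the midpoint of the two extreme points: leftmost at 34, rightmost at 74.
Optimal location = (34 + 74)/2 = 54; maximum distance = (74 − 34)/2 = 20.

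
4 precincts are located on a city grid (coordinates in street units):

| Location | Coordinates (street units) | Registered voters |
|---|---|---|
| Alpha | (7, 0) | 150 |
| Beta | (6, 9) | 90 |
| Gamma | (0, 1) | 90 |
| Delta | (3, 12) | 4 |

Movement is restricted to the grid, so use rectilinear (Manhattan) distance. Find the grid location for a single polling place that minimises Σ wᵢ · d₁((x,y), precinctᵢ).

(6, 1)

Manhattan distance separates: Σwᵢ(|x−xᵢ|+|y−yᵢ|) = Σwᵢ|x−xᵢ| + Σwᵢ|y−yᵢ|, so x and y are optimised independently as 1-D weighted medians.
Total weight W = 334; half = 167.
x-coordinate, sorted with cumulative weight:
  x=0 (Gamma, w=90) cum 90
  x=3 (Delta, w=4) cum 94
  x=6 (Beta, w=90) cum 184  ← median
  x=7 (Alpha, w=150) cum 334
⇒ x* = 6
y-coordinate, sorted with cumulative weight:
  y=0 (Alpha, w=150) cum 150
  y=1 (Gamma, w=90) cum 240  ← median
  y=9 (Beta, w=90) cum 330
  y=12 (Delta, w=4) cum 334
⇒ y* = 1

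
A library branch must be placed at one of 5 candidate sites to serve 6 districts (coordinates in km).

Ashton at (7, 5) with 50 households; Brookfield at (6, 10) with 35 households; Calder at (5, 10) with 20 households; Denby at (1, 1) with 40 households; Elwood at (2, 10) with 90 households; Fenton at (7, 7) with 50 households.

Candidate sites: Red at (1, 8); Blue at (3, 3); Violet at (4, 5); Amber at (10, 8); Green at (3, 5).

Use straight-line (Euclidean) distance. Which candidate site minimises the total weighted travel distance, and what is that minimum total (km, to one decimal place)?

Total weighted distance at each candidate:
  Red (1, 8): total = 1398.7
  Blue (3, 3): total = 1668.1
  Violet (4, 5): total = 1305.4
  Amber (10, 8): total = 1832.7
  Green (3, 5): total = 1373.2
Minimum is at Violet with total 1305.4 km.

Violet, total 1305.4 km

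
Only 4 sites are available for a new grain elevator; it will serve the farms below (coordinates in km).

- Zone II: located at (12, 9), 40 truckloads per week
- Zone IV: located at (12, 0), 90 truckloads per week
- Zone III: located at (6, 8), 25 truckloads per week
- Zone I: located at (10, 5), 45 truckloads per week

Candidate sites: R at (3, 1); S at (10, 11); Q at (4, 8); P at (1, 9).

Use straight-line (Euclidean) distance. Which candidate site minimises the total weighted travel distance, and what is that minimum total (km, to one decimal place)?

S, total 1514.4 km

Total weighted distance at each candidate:
  R (3, 1): total = 1849.8
  S (10, 11): total = 1514.4
  Q (4, 8): total = 1692.6
  P (1, 9): total = 2289.8
Minimum is at S with total 1514.4 km.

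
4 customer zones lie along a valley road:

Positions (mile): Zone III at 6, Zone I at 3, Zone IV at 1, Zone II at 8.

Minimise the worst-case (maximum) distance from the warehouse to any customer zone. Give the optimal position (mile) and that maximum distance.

location 4.5, max distance 3.5

The 1-center on a line is the midpoint of the two extreme points: leftmost at 1, rightmost at 8.
Optimal location = (1 + 8)/2 = 4.5; maximum distance = (8 − 1)/2 = 3.5.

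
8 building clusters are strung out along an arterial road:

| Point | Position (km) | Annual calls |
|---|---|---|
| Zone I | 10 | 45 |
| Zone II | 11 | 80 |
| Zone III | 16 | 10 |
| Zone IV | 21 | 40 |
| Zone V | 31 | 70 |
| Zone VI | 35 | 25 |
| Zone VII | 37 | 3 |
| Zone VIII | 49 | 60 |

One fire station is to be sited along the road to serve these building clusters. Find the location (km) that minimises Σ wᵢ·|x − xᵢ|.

x = 21

For a sum of weighted absolute distances on a line, the optimum is the weighted median (not the mean). Total weight W = 333; half-weight = 166.5.
Sort by position and accumulate weight:
  km 10 (Zone I, w=45) → cum 45
  km 11 (Zone II, w=80) → cum 125
  km 16 (Zone III, w=10) → cum 135
  km 21 (Zone IV, w=40) → cum 175  ≥ 166.5 → median here
  km 31 (Zone V, w=70) → cum 245
  km 35 (Zone VI, w=25) → cum 270
  km 37 (Zone VII, w=3) → cum 273
  km 49 (Zone VIII, w=60) → cum 333
Optimal location: km 21.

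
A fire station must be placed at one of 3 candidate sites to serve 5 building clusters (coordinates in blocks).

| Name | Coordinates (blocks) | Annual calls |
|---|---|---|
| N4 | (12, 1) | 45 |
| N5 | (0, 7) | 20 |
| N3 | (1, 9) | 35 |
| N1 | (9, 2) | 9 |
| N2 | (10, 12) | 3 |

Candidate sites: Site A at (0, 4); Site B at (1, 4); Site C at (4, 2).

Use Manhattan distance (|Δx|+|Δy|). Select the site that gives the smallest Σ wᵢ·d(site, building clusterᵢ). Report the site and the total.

Total weighted distance at each candidate:
  Site A (0, 4): total = 1098
  Site B (1, 4): total = 1026
  Site C (4, 2): total = 1028
Minimum is at Site B with total 1026 blocks.

Site B, total 1026 blocks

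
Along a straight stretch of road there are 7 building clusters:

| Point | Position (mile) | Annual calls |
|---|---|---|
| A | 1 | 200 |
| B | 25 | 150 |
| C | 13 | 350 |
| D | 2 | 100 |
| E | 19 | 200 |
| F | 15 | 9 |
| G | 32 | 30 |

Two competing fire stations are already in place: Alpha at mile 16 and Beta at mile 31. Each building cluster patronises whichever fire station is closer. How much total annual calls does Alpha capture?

859

The indifferent point is the midpoint (16+31)/2 = 23.5; building clusters left of it (closer to Alpha at 16) go to Alpha, those right go to Beta.
  A at 1 (w=200) → Alpha
  D at 2 (w=100) → Alpha
  C at 13 (w=350) → Alpha
  F at 15 (w=9) → Alpha
  E at 19 (w=200) → Alpha
  B at 25 (w=150) → Beta
  G at 32 (w=30) → Beta
Alpha captures 859; Beta captures 180.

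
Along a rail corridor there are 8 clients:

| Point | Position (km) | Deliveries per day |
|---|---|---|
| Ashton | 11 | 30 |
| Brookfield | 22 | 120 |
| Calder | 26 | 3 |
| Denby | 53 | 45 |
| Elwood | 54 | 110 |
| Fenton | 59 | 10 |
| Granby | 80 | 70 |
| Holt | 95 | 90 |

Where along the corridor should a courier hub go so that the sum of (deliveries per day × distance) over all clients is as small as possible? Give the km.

For a sum of weighted absolute distances on a line, the optimum is the weighted median (not the mean). Total weight W = 478; half-weight = 239.
Sort by position and accumulate weight:
  km 11 (Ashton, w=30) → cum 30
  km 22 (Brookfield, w=120) → cum 150
  km 26 (Calder, w=3) → cum 153
  km 53 (Denby, w=45) → cum 198
  km 54 (Elwood, w=110) → cum 308  ≥ 239 → median here
  km 59 (Fenton, w=10) → cum 318
  km 80 (Granby, w=70) → cum 388
  km 95 (Holt, w=90) → cum 478
Optimal location: km 54.

x = 54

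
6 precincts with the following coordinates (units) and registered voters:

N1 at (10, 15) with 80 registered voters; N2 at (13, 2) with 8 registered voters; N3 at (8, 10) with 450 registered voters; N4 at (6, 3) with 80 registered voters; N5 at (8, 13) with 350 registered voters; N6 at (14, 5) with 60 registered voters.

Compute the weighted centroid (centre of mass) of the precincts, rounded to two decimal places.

(8.39, 10.51)

The minimiser of Σwᵢ‖p−pᵢ‖² is the weighted centroid p* = (Σwᵢpᵢ)/(Σwᵢ).
Σwᵢ = 1028.
Σwᵢxᵢ = 80·10 + 8·13 + 450·8 + 80·6 + 350·8 + 60·14 = 8624.
Σwᵢyᵢ = 80·15 + 8·2 + 450·10 + 80·3 + 350·13 + 60·5 = 10806.
x* = 8624/1028 = 8.39, y* = 10806/1028 = 10.51.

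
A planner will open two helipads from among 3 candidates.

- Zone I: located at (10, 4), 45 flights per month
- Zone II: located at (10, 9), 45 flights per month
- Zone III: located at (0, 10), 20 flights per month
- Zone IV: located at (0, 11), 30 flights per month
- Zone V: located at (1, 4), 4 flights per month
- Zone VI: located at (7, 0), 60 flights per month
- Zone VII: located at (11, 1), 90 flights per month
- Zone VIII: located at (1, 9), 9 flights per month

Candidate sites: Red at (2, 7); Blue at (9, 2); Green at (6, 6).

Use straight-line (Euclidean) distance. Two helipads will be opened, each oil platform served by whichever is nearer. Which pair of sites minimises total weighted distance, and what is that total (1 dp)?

{Red, Blue}, total 1028.8

Evaluate every pair (each demand assigned to the nearer of the two):
  {Red, Blue}: total = 1028.8
  {Blue, Green}: total = 1149.1
  {Red, Green}: total = 1666.7
Best pair: {Red, Blue} with total 1028.8.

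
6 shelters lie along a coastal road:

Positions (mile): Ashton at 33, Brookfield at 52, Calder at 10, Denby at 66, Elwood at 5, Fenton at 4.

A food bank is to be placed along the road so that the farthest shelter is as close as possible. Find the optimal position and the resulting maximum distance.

location 35, max distance 31

The 1-center on a line is the midpoint of the two extreme points: leftmost at 4, rightmost at 66.
Optimal location = (4 + 66)/2 = 35; maximum distance = (66 − 4)/2 = 31.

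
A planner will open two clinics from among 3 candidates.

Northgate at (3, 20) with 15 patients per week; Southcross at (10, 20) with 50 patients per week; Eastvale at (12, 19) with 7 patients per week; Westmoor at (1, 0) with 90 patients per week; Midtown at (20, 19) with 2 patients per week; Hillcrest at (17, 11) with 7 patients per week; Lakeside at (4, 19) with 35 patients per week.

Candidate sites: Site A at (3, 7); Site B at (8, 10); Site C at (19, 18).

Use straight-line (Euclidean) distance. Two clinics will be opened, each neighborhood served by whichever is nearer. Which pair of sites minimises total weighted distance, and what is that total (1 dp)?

{Site A, Site C}, total 1835.9

Evaluate every pair (each demand assigned to the nearer of the two):
  {Site A, Site C}: total = 1835.9
  {Site A, Site B}: total = 1839.9
  {Site B, Site C}: total = 2175.3
Best pair: {Site A, Site C} with total 1835.9.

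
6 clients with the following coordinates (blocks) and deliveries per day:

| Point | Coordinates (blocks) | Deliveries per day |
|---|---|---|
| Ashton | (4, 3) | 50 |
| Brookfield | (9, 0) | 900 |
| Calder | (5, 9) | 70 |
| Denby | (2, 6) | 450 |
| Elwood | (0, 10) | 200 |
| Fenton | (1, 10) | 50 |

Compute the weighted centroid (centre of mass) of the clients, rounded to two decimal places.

The minimiser of Σwᵢ‖p−pᵢ‖² is the weighted centroid p* = (Σwᵢpᵢ)/(Σwᵢ).
Σwᵢ = 1720.
Σwᵢxᵢ = 50·4 + 900·9 + 70·5 + 450·2 + 200·0 + 50·1 = 9600.
Σwᵢyᵢ = 50·3 + 900·0 + 70·9 + 450·6 + 200·10 + 50·10 = 5980.
x* = 9600/1720 = 5.58, y* = 5980/1720 = 3.48.

(5.58, 3.48)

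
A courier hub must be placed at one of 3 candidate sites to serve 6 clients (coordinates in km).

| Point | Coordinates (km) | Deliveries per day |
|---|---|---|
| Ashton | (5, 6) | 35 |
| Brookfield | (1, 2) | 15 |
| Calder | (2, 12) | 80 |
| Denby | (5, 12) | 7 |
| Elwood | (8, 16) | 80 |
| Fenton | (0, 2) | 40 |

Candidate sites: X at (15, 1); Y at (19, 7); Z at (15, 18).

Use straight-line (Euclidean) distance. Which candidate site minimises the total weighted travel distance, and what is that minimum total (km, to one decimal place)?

Total weighted distance at each candidate:
  X (15, 1): total = 3993.8
  Y (19, 7): total = 4216.0
  Z (15, 18): total = 3552.4
Minimum is at Z with total 3552.4 km.

Z, total 3552.4 km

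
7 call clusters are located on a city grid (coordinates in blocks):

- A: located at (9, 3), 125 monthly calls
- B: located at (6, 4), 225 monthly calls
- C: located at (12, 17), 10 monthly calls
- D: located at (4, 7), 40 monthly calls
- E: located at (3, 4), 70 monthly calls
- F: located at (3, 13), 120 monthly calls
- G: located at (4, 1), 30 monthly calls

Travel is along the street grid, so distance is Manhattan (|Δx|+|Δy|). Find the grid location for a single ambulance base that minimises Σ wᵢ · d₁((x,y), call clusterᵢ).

Manhattan distance separates: Σwᵢ(|x−xᵢ|+|y−yᵢ|) = Σwᵢ|x−xᵢ| + Σwᵢ|y−yᵢ|, so x and y are optimised independently as 1-D weighted medians.
Total weight W = 620; half = 310.
x-coordinate, sorted with cumulative weight:
  x=3 (E, w=70) cum 70
  x=3 (F, w=120) cum 190
  x=4 (D, w=40) cum 230
  x=4 (G, w=30) cum 260
  x=6 (B, w=225) cum 485  ← median
  x=9 (A, w=125) cum 610
  x=12 (C, w=10) cum 620
⇒ x* = 6
y-coordinate, sorted with cumulative weight:
  y=1 (G, w=30) cum 30
  y=3 (A, w=125) cum 155
  y=4 (B, w=225) cum 380  ← median
  y=4 (E, w=70) cum 450
  y=7 (D, w=40) cum 490
  y=13 (F, w=120) cum 610
  y=17 (C, w=10) cum 620
⇒ y* = 4

(6, 4)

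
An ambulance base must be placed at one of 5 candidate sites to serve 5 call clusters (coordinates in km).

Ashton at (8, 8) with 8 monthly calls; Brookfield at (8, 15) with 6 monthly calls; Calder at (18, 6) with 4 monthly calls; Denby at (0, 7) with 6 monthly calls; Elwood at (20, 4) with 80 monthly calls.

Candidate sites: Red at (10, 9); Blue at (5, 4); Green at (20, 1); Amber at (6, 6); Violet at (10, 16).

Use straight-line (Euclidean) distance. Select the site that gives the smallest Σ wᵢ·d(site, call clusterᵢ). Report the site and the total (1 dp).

Total weighted distance at each candidate:
  Red (10, 9): total = 1045.6
  Blue (5, 4): total = 1396.0
  Green (20, 1): total = 608.6
  Amber (6, 6): total = 1293.8
  Violet (10, 16): total = 1461.0
Minimum is at Green with total 608.6 km.

Green, total 608.6 km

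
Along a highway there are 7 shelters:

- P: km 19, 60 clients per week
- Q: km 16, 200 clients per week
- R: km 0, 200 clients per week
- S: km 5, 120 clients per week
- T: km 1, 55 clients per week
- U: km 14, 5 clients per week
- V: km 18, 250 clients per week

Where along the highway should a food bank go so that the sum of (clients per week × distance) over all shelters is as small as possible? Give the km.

x = 16

For a sum of weighted absolute distances on a line, the optimum is the weighted median (not the mean). Total weight W = 890; half-weight = 445.
Sort by position and accumulate weight:
  km 0 (R, w=200) → cum 200
  km 1 (T, w=55) → cum 255
  km 5 (S, w=120) → cum 375
  km 14 (U, w=5) → cum 380
  km 16 (Q, w=200) → cum 580  ≥ 445 → median here
  km 18 (V, w=250) → cum 830
  km 19 (P, w=60) → cum 890
Optimal location: km 16.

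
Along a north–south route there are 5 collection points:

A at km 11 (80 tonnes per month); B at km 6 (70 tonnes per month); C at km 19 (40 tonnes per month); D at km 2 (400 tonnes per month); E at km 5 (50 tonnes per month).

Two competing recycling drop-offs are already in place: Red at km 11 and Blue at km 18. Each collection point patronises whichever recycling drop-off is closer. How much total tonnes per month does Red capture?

The indifferent point is the midpoint (11+18)/2 = 14.5; collection points left of it (closer to Red at 11) go to Red, those right go to Blue.
  D at 2 (w=400) → Red
  E at 5 (w=50) → Red
  B at 6 (w=70) → Red
  A at 11 (w=80) → Red
  C at 19 (w=40) → Blue
Red captures 600; Blue captures 40.

600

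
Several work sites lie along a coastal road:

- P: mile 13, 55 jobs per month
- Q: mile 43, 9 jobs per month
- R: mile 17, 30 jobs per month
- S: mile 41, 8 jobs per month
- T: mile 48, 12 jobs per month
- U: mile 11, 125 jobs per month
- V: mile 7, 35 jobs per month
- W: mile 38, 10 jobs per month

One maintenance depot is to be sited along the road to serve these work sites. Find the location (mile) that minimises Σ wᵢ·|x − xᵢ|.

For a sum of weighted absolute distances on a line, the optimum is the weighted median (not the mean). Total weight W = 284; half-weight = 142.
Sort by position and accumulate weight:
  mile 7 (V, w=35) → cum 35
  mile 11 (U, w=125) → cum 160  ≥ 142 → median here
  mile 13 (P, w=55) → cum 215
  mile 17 (R, w=30) → cum 245
  mile 38 (W, w=10) → cum 255
  mile 41 (S, w=8) → cum 263
  mile 43 (Q, w=9) → cum 272
  mile 48 (T, w=12) → cum 284
Optimal location: mile 11.

x = 11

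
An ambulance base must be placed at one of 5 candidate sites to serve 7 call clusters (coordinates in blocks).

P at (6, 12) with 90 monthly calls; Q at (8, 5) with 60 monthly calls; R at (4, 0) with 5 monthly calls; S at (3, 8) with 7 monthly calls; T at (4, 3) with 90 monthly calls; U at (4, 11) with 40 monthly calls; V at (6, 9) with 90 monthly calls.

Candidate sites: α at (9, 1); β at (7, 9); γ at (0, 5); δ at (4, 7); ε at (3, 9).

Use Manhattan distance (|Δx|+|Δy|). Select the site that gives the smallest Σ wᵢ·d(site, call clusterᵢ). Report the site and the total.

Total weighted distance at each candidate:
  α (9, 1): total = 3901
  β (7, 9): total = 1855
  γ (0, 5): total = 3577
  δ (4, 7): total = 1919
  ε (3, 9): total = 2157
Minimum is at β with total 1855 blocks.

β, total 1855 blocks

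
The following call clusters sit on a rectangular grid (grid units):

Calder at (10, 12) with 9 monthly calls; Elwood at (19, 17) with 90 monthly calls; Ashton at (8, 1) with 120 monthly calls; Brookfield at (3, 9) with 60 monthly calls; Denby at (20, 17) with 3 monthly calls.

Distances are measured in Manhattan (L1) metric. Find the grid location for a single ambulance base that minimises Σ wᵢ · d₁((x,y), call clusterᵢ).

(8, 9)

Manhattan distance separates: Σwᵢ(|x−xᵢ|+|y−yᵢ|) = Σwᵢ|x−xᵢ| + Σwᵢ|y−yᵢ|, so x and y are optimised independently as 1-D weighted medians.
Total weight W = 282; half = 141.
x-coordinate, sorted with cumulative weight:
  x=3 (Brookfield, w=60) cum 60
  x=8 (Ashton, w=120) cum 180  ← median
  x=10 (Calder, w=9) cum 189
  x=19 (Elwood, w=90) cum 279
  x=20 (Denby, w=3) cum 282
⇒ x* = 8
y-coordinate, sorted with cumulative weight:
  y=1 (Ashton, w=120) cum 120
  y=9 (Brookfield, w=60) cum 180  ← median
  y=12 (Calder, w=9) cum 189
  y=17 (Elwood, w=90) cum 279
  y=17 (Denby, w=3) cum 282
⇒ y* = 9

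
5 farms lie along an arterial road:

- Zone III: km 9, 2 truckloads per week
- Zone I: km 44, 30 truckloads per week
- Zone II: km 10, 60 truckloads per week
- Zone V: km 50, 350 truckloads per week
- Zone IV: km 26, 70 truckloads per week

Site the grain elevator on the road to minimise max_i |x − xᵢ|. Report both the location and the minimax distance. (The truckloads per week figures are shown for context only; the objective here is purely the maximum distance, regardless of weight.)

The 1-center on a line is the midpoint of the two extreme points: leftmost at 9, rightmost at 50.
Optimal location = (9 + 50)/2 = 29.5; maximum distance = (50 − 9)/2 = 20.5.

location 29.5, max distance 20.5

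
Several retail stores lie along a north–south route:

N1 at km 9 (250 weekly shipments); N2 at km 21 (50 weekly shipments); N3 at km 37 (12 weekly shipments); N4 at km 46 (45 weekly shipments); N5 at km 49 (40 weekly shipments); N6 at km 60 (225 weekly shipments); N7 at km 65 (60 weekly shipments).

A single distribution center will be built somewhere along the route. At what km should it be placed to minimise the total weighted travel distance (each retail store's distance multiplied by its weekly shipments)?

x = 46

For a sum of weighted absolute distances on a line, the optimum is the weighted median (not the mean). Total weight W = 682; half-weight = 341.
Sort by position and accumulate weight:
  km 9 (N1, w=250) → cum 250
  km 21 (N2, w=50) → cum 300
  km 37 (N3, w=12) → cum 312
  km 46 (N4, w=45) → cum 357  ≥ 341 → median here
  km 49 (N5, w=40) → cum 397
  km 60 (N6, w=225) → cum 622
  km 65 (N7, w=60) → cum 682
Optimal location: km 46.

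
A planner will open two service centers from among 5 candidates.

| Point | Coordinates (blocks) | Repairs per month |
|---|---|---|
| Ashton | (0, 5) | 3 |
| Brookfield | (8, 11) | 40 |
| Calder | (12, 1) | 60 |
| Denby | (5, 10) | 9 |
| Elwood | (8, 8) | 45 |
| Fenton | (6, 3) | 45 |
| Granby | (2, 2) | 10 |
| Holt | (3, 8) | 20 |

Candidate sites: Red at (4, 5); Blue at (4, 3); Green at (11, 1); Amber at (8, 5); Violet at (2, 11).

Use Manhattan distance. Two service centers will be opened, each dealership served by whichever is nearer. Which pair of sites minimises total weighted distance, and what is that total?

{Green, Amber}, total 961

Evaluate every pair (each demand assigned to the nearer of the two):
  {Green, Amber}: total = 961
  {Red, Green}: total = 1151
  {Blue, Amber}: total = 1185
  {Red, Amber}: total = 1231
  {Green, Violet}: total = 1250
  {Amber, Violet}: total = 1265
  {Blue, Green}: total = 1275
  {Blue, Violet}: total = 1499
  {Red, Blue}: total = 1581
  {Red, Violet}: total = 1633
Best pair: {Green, Amber} with total 961.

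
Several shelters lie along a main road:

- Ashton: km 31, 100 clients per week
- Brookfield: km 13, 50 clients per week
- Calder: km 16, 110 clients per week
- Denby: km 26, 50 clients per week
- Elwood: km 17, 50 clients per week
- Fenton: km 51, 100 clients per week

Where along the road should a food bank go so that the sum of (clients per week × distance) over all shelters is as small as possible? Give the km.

For a sum of weighted absolute distances on a line, the optimum is the weighted median (not the mean). Total weight W = 460; half-weight = 230.
Sort by position and accumulate weight:
  km 13 (Brookfield, w=50) → cum 50
  km 16 (Calder, w=110) → cum 160
  km 17 (Elwood, w=50) → cum 210
  km 26 (Denby, w=50) → cum 260  ≥ 230 → median here
  km 31 (Ashton, w=100) → cum 360
  km 51 (Fenton, w=100) → cum 460
Optimal location: km 26.

x = 26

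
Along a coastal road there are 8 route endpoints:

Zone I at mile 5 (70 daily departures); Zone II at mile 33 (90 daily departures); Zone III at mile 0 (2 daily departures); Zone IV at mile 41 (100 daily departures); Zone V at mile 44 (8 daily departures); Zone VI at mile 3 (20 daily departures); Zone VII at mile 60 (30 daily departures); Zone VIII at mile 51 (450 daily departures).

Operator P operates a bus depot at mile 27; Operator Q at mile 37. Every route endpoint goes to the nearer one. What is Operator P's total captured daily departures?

92

The indifferent point is the midpoint (27+37)/2 = 32; route endpoints left of it (closer to Operator P at 27) go to Operator P, those right go to Operator Q.
  Zone III at 0 (w=2) → Operator P
  Zone VI at 3 (w=20) → Operator P
  Zone I at 5 (w=70) → Operator P
  Zone II at 33 (w=90) → Operator Q
  Zone IV at 41 (w=100) → Operator Q
  Zone V at 44 (w=8) → Operator Q
  Zone VIII at 51 (w=450) → Operator Q
  Zone VII at 60 (w=30) → Operator Q
Operator P captures 92; Operator Q captures 678.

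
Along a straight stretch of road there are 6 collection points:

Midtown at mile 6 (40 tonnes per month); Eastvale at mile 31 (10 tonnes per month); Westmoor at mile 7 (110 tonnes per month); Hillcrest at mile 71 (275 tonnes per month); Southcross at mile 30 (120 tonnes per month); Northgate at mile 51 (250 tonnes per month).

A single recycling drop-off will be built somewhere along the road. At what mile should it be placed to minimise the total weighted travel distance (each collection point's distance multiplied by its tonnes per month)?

For a sum of weighted absolute distances on a line, the optimum is the weighted median (not the mean). Total weight W = 805; half-weight = 402.5.
Sort by position and accumulate weight:
  mile 6 (Midtown, w=40) → cum 40
  mile 7 (Westmoor, w=110) → cum 150
  mile 30 (Southcross, w=120) → cum 270
  mile 31 (Eastvale, w=10) → cum 280
  mile 51 (Northgate, w=250) → cum 530  ≥ 402.5 → median here
  mile 71 (Hillcrest, w=275) → cum 805
Optimal location: mile 51.

x = 51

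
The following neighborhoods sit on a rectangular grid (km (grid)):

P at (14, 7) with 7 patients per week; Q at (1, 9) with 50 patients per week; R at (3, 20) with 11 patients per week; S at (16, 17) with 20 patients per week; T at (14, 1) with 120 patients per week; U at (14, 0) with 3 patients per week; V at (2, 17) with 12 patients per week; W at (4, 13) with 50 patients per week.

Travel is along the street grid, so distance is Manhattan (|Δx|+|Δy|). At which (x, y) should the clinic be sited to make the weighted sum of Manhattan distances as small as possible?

Manhattan distance separates: Σwᵢ(|x−xᵢ|+|y−yᵢ|) = Σwᵢ|x−xᵢ| + Σwᵢ|y−yᵢ|, so x and y are optimised independently as 1-D weighted medians.
Total weight W = 273; half = 136.5.
x-coordinate, sorted with cumulative weight:
  x=1 (Q, w=50) cum 50
  x=2 (V, w=12) cum 62
  x=3 (R, w=11) cum 73
  x=4 (W, w=50) cum 123
  x=14 (P, w=7) cum 130
  x=14 (T, w=120) cum 250  ← median
  x=14 (U, w=3) cum 253
  x=16 (S, w=20) cum 273
⇒ x* = 14
y-coordinate, sorted with cumulative weight:
  y=0 (U, w=3) cum 3
  y=1 (T, w=120) cum 123
  y=7 (P, w=7) cum 130
  y=9 (Q, w=50) cum 180  ← median
  y=13 (W, w=50) cum 230
  y=17 (S, w=20) cum 250
  y=17 (V, w=12) cum 262
  y=20 (R, w=11) cum 273
⇒ y* = 9

(14, 9)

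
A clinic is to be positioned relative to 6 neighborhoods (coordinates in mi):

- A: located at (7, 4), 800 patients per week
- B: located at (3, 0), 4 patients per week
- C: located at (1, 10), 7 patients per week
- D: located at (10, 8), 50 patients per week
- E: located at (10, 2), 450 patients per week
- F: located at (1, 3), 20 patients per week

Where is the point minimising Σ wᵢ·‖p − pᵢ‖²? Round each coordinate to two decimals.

(7.99, 3.48)

The minimiser of Σwᵢ‖p−pᵢ‖² is the weighted centroid p* = (Σwᵢpᵢ)/(Σwᵢ).
Σwᵢ = 1331.
Σwᵢxᵢ = 800·7 + 4·3 + 7·1 + 50·10 + 450·10 + 20·1 = 10639.
Σwᵢyᵢ = 800·4 + 4·0 + 7·10 + 50·8 + 450·2 + 20·3 = 4630.
x* = 10639/1331 = 7.99, y* = 4630/1331 = 3.48.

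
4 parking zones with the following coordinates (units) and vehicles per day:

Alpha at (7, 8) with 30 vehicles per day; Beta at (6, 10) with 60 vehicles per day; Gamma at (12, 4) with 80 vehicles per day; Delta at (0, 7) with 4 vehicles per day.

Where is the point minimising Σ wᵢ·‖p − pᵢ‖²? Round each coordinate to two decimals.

(8.79, 6.83)

The minimiser of Σwᵢ‖p−pᵢ‖² is the weighted centroid p* = (Σwᵢpᵢ)/(Σwᵢ).
Σwᵢ = 174.
Σwᵢxᵢ = 30·7 + 60·6 + 80·12 + 4·0 = 1530.
Σwᵢyᵢ = 30·8 + 60·10 + 80·4 + 4·7 = 1188.
x* = 1530/174 = 8.79, y* = 1188/174 = 6.83.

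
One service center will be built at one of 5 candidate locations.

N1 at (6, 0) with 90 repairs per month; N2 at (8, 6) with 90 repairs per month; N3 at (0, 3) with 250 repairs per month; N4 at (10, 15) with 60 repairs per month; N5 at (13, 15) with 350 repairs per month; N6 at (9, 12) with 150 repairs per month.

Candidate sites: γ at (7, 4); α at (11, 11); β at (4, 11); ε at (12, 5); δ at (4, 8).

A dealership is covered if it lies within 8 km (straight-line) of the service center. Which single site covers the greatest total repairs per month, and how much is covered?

α, covering 650

Coverage radius r = 8 km; a point is covered iff (Δx)²+(Δy)² ≤ 8² = 64.
  γ (7, 4): covers {N1, N2, N3} → 430
  α (11, 11): covers {N2, N4, N5, N6} → 650
  β (4, 11): covers {N2, N4, N6} → 300
  ε (12, 5): covers {N1, N2, N6} → 330
  δ (4, 8): covers {N2, N3, N6} → 490
Maximum coverage at α: 650 repairs per month.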